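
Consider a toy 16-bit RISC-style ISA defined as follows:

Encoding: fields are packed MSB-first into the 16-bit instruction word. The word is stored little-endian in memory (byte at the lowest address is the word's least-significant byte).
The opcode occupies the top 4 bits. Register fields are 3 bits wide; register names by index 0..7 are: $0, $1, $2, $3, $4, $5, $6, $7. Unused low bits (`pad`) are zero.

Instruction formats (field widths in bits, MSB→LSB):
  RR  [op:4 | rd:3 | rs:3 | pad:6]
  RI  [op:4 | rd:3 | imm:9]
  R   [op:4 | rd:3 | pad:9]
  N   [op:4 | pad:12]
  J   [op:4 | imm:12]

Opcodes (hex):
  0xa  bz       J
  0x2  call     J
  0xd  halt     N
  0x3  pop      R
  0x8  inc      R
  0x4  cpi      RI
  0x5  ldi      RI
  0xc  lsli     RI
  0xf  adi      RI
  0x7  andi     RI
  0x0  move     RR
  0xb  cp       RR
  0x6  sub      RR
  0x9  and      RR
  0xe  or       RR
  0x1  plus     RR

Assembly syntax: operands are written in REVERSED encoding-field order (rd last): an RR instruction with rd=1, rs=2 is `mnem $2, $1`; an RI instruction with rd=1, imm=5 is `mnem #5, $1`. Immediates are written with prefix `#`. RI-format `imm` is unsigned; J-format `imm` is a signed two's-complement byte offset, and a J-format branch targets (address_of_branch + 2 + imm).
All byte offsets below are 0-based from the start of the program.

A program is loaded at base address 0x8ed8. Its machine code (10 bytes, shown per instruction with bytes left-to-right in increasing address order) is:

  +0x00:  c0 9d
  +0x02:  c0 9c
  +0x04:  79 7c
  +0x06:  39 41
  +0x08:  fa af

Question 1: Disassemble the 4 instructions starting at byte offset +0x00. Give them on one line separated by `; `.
and $7, $6; and $3, $6; andi #121, $6; cpi #313, $0

[00] c0 9d → 0x9dc0
  top 4b → 0x9 → and [RR]
  [11:9] rd=6 = $6
  [8:6] rs=7 = $7
[02] c0 9c → 0x9cc0
  top 4b → 0x9 → and [RR]
  [11:9] rd=6 = $6
  [8:6] rs=3 = $3
[04] 79 7c → 0x7c79
  top 4b → 0x7 → andi [RI]
  [11:9] rd=6 = $6
  [8:0] imm=121 = #121
[06] 39 41 → 0x4139
  top 4b → 0x4 → cpi [RI]
  [11:9] rd=0 = $0
  [8:0] imm=313 = #313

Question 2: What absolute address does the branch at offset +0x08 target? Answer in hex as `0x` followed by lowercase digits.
@+08  little-endian(fa af) = 0xaffa
  top 4b → 0xa → bz [J]
  [11:0] imm=4090 (s12→-6) = #-6
  target = base 0x8ed8 + off 0x08 + 2 + imm -6 = 0x8edc

0x8edc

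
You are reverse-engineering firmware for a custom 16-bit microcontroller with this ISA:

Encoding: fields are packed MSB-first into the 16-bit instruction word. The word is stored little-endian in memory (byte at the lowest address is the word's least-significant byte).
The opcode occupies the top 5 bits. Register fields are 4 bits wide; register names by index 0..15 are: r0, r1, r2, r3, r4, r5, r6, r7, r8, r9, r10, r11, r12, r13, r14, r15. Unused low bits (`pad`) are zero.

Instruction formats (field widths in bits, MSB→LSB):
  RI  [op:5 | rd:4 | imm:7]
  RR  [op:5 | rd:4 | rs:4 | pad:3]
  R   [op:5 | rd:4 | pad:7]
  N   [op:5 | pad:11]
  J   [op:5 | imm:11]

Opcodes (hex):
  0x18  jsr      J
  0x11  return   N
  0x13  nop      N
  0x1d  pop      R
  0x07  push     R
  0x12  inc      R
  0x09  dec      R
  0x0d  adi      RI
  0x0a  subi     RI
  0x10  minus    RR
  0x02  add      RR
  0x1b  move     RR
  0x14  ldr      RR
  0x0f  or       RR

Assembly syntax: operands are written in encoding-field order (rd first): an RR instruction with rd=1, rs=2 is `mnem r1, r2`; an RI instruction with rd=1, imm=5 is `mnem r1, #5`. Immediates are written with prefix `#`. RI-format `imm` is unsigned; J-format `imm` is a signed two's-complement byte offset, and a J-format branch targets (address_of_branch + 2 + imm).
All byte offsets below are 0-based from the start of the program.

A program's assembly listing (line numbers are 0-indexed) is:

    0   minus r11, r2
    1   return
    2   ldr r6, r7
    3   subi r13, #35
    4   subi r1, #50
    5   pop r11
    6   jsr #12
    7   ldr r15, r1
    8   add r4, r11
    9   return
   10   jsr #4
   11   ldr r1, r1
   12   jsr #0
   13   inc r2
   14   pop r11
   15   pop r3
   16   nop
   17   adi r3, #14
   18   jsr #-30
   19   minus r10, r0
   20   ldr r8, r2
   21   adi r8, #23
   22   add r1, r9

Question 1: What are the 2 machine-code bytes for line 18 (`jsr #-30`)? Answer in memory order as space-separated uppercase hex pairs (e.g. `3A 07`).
18. jsr fields op=0x18:5|imm=-30:11 → word c7e2h → e2 c7

E2 C7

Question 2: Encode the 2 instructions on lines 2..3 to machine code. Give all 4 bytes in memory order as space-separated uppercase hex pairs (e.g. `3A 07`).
line 2 (ldr): pack op=0x14:5|rd=6:4|rs=7:4|pad=0:3 = 0xa338; little→ 38 a3
line 3 (subi): pack op=0xa:5|rd=13:4|imm=35:7 = 0x56a3; little→ a3 56

38 A3 A3 56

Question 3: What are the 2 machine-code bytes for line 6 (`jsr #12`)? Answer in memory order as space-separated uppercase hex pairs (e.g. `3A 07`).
0C C0

6. jsr fields op=0x18:5|imm=12:11 → word c00ch → 0c c0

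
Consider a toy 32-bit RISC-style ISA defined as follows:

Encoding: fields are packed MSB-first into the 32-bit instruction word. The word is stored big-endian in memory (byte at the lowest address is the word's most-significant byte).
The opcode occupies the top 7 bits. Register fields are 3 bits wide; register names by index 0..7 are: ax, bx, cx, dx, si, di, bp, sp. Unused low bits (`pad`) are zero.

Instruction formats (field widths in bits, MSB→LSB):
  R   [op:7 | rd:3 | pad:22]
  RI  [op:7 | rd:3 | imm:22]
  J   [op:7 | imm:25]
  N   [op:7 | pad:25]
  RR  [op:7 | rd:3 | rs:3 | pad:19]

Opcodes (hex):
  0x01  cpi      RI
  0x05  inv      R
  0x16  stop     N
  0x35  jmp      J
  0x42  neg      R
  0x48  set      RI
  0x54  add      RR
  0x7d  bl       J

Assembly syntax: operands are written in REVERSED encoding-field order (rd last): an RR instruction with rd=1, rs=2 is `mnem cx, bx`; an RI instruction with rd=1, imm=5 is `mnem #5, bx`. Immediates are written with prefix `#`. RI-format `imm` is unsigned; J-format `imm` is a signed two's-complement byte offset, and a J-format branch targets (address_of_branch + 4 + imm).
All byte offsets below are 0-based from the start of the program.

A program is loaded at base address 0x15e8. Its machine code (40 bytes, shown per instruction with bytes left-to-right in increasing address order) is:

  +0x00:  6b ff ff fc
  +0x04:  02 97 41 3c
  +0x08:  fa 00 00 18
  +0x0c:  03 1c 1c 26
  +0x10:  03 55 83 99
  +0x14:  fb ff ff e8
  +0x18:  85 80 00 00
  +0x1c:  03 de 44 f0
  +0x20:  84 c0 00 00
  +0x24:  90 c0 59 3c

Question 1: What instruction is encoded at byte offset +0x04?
cpi #1524028, cx

off 0x04: read 02 97 41 3c as big → 0x0297413c
  top 7b → 0x1 → cpi [RI]
  rd@[24:22]=0x2 ⇒ cx
  imm@[21:0]=0x17413c ⇒ #1524028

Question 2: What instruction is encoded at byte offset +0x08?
bl #24

@+08  big-endian(fa 00 00 18) = 0xfa000018
  op=0xfa000018>>25=0x7d ⇒ bl (J)
  [24:0] imm=24 = #24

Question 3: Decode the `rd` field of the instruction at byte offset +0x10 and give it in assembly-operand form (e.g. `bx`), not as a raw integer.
+0x10: 03 55 83 99 ⇒ word 0x03558399 (big)
  top 7b → 0x1 → cpi [RI]
  [24:22] rd=5 = di
  [21:0] imm=1409945 = #1409945

di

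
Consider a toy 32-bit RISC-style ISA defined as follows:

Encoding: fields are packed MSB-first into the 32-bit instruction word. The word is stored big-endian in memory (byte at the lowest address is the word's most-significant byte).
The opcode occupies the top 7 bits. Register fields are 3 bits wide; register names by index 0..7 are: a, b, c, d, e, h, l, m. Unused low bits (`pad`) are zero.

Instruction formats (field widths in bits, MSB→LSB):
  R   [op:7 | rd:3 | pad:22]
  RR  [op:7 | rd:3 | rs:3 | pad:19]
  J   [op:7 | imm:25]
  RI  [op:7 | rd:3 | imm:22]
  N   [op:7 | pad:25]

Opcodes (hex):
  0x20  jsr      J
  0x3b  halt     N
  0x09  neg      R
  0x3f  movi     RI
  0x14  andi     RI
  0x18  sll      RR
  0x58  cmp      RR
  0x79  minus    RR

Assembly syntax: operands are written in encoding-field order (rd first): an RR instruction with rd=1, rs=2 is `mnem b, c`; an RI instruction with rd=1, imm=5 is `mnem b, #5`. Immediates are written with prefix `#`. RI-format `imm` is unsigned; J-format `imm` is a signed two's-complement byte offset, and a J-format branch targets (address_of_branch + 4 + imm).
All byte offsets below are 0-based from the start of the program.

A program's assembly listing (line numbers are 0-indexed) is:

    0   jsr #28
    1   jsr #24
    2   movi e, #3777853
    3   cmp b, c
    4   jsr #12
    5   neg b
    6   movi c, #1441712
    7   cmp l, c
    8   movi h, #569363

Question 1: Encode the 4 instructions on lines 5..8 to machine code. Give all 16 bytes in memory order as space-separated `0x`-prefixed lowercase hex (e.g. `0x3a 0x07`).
0x12 0x40 0x00 0x00 0x7e 0x95 0xff 0xb0 0xb1 0x90 0x00 0x00 0x7f 0x48 0xb0 0x13

5. neg fields op=0x9:7|rd=1:3|pad=0:22 → word 12400000h → 12 40 00 00
6. movi fields op=0x3f:7|rd=2:3|imm=1441712:22 → word 7e95ffb0h → 7e 95 ff b0
7. cmp fields op=0x58:7|rd=6:3|rs=2:3|pad=0:19 → word b1900000h → b1 90 00 00
8. movi fields op=0x3f:7|rd=5:3|imm=569363:22 → word 7f48b013h → 7f 48 b0 13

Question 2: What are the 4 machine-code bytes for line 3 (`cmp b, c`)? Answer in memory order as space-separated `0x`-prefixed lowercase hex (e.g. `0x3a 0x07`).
0xb0 0x50 0x00 0x00

L3: cmp op=0x58:7|rd=1:3|rs=2:3|pad=0:19 ⇒ 0xb0500000 ⇒ big b0 50 00 00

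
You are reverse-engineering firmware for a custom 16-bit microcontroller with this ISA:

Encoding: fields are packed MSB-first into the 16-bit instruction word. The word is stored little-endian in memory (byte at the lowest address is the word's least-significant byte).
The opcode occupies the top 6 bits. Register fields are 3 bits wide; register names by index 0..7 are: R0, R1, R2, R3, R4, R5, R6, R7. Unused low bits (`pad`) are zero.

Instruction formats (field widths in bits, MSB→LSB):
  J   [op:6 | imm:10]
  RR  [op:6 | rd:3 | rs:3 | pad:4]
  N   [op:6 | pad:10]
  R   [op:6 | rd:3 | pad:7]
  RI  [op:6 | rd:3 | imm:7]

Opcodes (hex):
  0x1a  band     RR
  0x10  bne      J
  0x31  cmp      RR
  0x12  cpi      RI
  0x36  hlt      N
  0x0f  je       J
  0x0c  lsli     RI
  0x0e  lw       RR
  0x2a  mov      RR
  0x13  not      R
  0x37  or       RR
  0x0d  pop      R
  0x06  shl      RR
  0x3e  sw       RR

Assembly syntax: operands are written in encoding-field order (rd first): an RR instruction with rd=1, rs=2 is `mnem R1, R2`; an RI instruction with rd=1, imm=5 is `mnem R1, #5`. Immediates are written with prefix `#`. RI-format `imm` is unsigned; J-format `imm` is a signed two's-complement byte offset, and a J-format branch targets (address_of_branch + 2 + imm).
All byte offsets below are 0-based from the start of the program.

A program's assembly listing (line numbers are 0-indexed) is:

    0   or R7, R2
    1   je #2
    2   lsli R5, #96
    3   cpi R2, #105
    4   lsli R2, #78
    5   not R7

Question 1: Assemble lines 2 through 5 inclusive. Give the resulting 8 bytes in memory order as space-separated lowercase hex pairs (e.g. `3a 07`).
L2: lsli op=0xc:6|rd=5:3|imm=96:7 ⇒ 0x32e0 ⇒ little e0 32
L3: cpi op=0x12:6|rd=2:3|imm=105:7 ⇒ 0x4969 ⇒ little 69 49
L4: lsli op=0xc:6|rd=2:3|imm=78:7 ⇒ 0x314e ⇒ little 4e 31
L5: not op=0x13:6|rd=7:3|pad=0:7 ⇒ 0x4f80 ⇒ little 80 4f

e0 32 69 49 4e 31 80 4f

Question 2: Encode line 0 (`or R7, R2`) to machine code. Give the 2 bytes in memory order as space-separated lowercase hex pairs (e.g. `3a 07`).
a0 df

L0: or op=0x37:6|rd=7:3|rs=2:3|pad=0:4 ⇒ 0xdfa0 ⇒ little a0 df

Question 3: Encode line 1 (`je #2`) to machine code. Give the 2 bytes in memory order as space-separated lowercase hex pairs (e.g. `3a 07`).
line 1 (je): pack op=0xf:6|imm=2:10 = 0x3c02; little→ 02 3c

02 3c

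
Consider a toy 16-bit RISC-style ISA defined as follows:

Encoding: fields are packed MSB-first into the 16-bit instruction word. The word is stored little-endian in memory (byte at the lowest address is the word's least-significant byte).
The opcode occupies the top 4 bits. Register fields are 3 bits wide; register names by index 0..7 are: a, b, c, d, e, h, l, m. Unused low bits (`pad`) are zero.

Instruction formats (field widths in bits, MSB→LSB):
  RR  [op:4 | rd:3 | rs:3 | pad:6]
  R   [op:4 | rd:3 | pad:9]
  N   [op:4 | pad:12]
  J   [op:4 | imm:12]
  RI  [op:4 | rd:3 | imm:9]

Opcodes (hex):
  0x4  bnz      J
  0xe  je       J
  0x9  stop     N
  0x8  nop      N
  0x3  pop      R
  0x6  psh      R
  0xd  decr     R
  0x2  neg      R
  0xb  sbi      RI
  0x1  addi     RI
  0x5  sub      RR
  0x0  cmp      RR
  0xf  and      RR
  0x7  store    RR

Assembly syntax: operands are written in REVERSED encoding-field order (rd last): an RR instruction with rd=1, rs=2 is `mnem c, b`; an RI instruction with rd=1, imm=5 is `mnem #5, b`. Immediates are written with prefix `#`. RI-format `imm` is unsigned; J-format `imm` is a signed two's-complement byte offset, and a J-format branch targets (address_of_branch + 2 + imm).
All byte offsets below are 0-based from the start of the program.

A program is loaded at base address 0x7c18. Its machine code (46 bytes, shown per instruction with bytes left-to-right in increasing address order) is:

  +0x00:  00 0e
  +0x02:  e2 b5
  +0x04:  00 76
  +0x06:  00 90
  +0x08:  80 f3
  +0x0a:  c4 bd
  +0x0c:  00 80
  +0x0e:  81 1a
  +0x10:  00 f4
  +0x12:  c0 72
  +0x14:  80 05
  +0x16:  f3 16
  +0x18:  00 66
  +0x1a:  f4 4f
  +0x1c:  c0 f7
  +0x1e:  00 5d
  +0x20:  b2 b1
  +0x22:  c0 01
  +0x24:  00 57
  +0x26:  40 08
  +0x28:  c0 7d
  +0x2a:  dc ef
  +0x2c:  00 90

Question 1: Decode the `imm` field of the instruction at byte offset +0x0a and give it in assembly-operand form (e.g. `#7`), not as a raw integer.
#452

[0a] c4 bd → 0xbdc4
  opcode bits[15:12]=0xb: sbi/RI
  [11:9] rd=6 = l
  [8:0] imm=452 = #452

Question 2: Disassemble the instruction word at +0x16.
@+16  little-endian(f3 16) = 0x16f3
  opcode bits[15:12]=0x1: addi/RI
  rd: (w>>9)&0x7=0x3 → d
  imm: (w>>0)&0x1ff=0xf3 → #243

addi #243, d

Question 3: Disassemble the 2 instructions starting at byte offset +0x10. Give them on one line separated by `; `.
and a, c; store d, b

[10] 00 f4 → 0xf400
  op=0xf400>>12=0xf ⇒ and (RR)
  [11:9] rd=2 = c
  [8:6] rs=0 = a
[12] c0 72 → 0x72c0
  op=0x72c0>>12=0x7 ⇒ store (RR)
  [11:9] rd=1 = b
  [8:6] rs=3 = d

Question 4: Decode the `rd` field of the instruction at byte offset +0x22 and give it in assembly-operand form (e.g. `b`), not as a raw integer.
[22] c0 01 → 0x01c0
  op=0x01c0>>12=0x0 ⇒ cmp (RR)
  rd@[11:9]=0x0 ⇒ a
  rs@[8:6]=0x7 ⇒ m

a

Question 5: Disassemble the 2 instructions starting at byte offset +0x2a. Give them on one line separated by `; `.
[2a] dc ef → 0xefdc
  op=0xefdc>>12=0xe ⇒ je (J)
  imm@[11:0]=0xfdc (s12→-36) ⇒ #-36
[2c] 00 90 → 0x9000
  op=0x9000>>12=0x9 ⇒ stop (N)

je #-36; stop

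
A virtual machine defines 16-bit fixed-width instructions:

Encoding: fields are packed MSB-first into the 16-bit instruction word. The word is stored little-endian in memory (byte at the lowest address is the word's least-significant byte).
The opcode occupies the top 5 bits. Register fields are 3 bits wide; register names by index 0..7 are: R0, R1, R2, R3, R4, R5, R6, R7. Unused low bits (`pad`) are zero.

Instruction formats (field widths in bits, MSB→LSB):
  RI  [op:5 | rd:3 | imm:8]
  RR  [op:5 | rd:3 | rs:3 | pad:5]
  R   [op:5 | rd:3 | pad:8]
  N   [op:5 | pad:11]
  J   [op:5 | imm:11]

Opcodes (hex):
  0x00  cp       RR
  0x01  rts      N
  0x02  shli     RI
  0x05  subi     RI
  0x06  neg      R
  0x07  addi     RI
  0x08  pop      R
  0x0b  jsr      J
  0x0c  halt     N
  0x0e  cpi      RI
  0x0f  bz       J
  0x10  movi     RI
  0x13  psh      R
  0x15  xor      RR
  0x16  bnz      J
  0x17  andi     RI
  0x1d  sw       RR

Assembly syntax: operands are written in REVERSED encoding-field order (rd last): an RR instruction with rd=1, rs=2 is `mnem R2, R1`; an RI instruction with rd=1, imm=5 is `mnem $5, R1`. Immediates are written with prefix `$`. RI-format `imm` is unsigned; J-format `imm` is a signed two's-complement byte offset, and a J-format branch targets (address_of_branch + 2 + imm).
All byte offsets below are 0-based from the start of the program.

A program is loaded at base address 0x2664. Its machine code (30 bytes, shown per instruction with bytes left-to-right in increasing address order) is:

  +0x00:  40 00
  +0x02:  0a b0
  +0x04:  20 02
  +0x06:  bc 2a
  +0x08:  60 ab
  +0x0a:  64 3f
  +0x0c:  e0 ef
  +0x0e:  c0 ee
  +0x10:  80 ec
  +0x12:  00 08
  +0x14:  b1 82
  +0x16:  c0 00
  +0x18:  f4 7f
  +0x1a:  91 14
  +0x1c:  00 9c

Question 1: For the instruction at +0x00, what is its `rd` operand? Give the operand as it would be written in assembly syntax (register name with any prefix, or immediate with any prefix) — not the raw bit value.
R0

[00] 40 00 → 0x0040
  op=0x0040>>11=0x0 ⇒ cp (RR)
  [10:8] rd=0 = R0
  [7:5] rs=2 = R2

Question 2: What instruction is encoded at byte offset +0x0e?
@+0e  little-endian(c0 ee) = 0xeec0
  op=0xeec0>>11=0x1d ⇒ sw (RR)
  [10:8] rd=6 = R6
  [7:5] rs=6 = R6

sw R6, R6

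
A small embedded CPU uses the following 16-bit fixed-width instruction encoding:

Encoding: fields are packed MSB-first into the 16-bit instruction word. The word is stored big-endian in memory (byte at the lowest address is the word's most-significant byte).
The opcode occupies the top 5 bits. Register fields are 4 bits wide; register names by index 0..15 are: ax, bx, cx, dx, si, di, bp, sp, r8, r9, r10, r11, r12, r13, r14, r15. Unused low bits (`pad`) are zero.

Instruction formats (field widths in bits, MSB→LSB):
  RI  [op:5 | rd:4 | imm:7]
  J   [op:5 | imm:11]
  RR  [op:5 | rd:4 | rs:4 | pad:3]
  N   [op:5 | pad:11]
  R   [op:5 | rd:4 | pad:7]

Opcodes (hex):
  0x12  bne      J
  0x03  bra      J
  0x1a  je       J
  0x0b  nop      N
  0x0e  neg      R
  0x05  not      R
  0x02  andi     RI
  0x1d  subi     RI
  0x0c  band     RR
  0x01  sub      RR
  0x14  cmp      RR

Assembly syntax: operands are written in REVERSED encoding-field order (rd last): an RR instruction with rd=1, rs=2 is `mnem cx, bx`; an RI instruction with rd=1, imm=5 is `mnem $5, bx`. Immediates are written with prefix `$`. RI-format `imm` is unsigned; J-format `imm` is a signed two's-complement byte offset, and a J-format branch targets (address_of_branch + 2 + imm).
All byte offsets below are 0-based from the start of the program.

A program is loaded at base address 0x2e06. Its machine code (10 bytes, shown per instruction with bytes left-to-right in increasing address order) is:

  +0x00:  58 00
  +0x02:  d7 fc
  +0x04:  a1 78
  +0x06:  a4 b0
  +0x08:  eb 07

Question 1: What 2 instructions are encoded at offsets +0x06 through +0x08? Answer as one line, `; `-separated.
@+06  big-endian(a4 b0) = 0xa4b0
  op=0xa4b0>>11=0x14 ⇒ cmp (RR)
  rd: (w>>7)&0xf=0x9 → r9
  rs: (w>>3)&0xf=0x6 → bp
@+08  big-endian(eb 07) = 0xeb07
  op=0xeb07>>11=0x1d ⇒ subi (RI)
  rd: (w>>7)&0xf=0x6 → bp
  imm: (w>>0)&0x7f=0x7 → $7

cmp bp, r9; subi $7, bp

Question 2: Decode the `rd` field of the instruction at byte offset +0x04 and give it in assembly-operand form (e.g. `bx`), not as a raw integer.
[04] a1 78 → 0xa178
  op=0xa178>>11=0x14 ⇒ cmp (RR)
  rd: (w>>7)&0xf=0x2 → cx
  rs: (w>>3)&0xf=0xf → r15

cx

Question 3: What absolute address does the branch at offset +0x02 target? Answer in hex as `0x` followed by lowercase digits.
0x2e06

off 0x02: read d7 fc as big → 0xd7fc
  top 5b → 0x1a → je [J]
  imm: (w>>0)&0x7ff=0x7fc (s11→-4) → $-4
  target = base 0x2e06 + off 0x02 + 2 + imm -4 = 0x2e06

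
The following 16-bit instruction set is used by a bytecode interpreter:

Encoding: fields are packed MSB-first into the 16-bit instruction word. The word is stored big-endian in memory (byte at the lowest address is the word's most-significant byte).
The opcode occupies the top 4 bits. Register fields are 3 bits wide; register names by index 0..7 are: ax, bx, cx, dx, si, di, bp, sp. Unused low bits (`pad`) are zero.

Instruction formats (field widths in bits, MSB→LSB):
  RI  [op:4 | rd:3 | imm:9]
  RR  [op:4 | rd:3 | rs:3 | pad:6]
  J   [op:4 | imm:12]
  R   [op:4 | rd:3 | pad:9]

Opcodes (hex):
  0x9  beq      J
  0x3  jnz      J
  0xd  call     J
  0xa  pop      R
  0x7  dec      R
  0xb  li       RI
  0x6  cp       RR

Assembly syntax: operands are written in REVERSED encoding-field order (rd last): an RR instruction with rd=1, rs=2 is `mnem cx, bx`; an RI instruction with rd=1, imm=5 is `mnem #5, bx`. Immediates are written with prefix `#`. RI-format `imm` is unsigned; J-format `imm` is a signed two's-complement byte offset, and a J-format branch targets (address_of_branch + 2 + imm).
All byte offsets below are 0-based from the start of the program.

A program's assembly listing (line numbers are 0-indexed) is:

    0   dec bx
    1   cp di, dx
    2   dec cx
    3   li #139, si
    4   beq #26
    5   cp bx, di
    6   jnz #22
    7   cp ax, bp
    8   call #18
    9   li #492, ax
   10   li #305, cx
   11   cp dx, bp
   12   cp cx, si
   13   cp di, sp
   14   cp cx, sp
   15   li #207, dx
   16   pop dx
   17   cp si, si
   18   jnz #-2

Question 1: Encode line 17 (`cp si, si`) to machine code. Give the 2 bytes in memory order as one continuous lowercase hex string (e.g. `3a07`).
6900

L17: cp op=0x6:4|rd=4:3|rs=4:3|pad=0:6 ⇒ 0x6900 ⇒ big 69 00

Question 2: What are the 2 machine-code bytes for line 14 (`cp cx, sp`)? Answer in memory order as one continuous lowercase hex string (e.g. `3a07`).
6e80

14. cp fields op=0x6:4|rd=7:3|rs=2:3|pad=0:6 → word 6e80h → 6e 80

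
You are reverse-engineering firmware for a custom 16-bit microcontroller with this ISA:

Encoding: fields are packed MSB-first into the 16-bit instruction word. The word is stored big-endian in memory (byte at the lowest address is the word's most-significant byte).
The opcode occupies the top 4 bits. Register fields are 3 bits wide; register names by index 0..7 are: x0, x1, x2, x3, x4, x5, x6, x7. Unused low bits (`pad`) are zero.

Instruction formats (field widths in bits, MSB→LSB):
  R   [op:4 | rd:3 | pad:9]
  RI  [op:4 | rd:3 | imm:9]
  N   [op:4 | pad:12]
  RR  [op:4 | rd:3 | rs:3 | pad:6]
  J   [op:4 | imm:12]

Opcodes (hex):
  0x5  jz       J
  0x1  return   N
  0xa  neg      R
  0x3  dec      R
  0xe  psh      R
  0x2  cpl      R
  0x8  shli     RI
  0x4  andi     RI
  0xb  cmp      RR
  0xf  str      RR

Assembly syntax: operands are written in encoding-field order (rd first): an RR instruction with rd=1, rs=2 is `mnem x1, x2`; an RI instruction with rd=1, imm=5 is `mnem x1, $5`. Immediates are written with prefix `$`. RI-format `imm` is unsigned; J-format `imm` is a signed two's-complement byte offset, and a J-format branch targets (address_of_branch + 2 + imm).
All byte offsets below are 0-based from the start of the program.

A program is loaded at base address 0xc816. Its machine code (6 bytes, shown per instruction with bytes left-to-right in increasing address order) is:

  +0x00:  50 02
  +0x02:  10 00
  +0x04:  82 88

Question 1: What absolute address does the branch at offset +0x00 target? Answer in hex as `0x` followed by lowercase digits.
off 0x00: read 50 02 as big → 0x5002
  opcode bits[15:12]=0x5: jz/J
  [11:0] imm=2 = $2
  target = base 0xc816 + off 0x00 + 2 + imm 2 = 0xc81a

0xc81a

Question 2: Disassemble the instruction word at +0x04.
@+04  big-endian(82 88) = 0x8288
  top 4b → 0x8 → shli [RI]
  rd@[11:9]=0x1 ⇒ x1
  imm@[8:0]=0x88 ⇒ $136

shli x1, $136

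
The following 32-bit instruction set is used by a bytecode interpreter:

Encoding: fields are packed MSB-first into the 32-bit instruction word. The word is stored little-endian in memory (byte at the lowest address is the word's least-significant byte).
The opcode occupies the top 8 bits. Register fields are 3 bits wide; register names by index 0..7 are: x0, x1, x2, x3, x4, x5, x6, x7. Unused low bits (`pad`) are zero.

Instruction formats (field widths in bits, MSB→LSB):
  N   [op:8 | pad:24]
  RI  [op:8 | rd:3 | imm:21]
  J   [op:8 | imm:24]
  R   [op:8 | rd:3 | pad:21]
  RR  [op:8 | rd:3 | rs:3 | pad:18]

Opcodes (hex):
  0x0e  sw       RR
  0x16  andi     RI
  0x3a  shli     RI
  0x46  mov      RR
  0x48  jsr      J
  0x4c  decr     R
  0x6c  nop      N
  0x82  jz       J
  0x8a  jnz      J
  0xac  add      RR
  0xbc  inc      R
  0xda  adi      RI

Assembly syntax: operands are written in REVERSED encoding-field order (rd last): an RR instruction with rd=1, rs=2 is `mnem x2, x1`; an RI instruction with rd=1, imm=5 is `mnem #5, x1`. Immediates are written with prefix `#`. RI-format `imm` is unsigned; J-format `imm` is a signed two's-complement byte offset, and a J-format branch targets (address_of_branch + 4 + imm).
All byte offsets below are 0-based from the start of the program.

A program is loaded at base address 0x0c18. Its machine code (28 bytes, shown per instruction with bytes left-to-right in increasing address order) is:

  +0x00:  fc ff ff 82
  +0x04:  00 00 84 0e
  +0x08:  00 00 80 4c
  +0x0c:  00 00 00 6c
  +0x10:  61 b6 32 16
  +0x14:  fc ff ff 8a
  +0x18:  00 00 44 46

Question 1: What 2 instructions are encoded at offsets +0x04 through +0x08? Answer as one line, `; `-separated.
@+04  little-endian(00 00 84 0e) = 0x0e840000
  op=0x0e840000>>24=0xe ⇒ sw (RR)
  [23:21] rd=4 = x4
  [20:18] rs=1 = x1
@+08  little-endian(00 00 80 4c) = 0x4c800000
  op=0x4c800000>>24=0x4c ⇒ decr (R)
  [23:21] rd=4 = x4

sw x1, x4; decr x4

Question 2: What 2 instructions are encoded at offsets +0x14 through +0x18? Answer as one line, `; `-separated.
jnz #-4; mov x1, x2

off 0x14: read fc ff ff 8a as little → 0x8afffffc
  opcode bits[31:24]=0x8a: jnz/J
  imm@[23:0]=0xfffffc (s24→-4) ⇒ #-4
off 0x18: read 00 00 44 46 as little → 0x46440000
  opcode bits[31:24]=0x46: mov/RR
  rd@[23:21]=0x2 ⇒ x2
  rs@[20:18]=0x1 ⇒ x1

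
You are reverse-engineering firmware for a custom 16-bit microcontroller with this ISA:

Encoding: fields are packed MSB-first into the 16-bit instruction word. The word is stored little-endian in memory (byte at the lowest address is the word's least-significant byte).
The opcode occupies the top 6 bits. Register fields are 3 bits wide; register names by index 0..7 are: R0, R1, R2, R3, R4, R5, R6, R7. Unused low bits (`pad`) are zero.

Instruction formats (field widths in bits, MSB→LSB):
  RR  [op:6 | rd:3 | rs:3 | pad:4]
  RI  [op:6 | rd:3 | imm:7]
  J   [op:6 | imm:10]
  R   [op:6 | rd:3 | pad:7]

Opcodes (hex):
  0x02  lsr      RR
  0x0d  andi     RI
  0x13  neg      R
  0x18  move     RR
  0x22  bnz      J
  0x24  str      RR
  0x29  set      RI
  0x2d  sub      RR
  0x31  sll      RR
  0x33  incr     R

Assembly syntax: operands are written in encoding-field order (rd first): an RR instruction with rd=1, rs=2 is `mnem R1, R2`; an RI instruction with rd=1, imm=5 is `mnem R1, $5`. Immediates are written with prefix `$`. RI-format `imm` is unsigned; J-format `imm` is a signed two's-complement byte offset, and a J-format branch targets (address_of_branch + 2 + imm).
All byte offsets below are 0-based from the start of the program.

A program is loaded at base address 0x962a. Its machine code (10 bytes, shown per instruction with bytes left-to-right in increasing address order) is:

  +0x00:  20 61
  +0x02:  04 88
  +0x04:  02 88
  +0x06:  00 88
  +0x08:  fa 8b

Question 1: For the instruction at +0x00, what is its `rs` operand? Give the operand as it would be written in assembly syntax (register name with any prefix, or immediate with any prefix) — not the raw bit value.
R2

off 0x00: read 20 61 as little → 0x6120
  opcode bits[15:10]=0x18: move/RR
  rd: (w>>7)&0x7=0x2 → R2
  rs: (w>>4)&0x7=0x2 → R2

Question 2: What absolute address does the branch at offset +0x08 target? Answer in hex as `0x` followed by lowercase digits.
0x962e

+0x08: fa 8b ⇒ word 0x8bfa (little)
  op=0x8bfa>>10=0x22 ⇒ bnz (J)
  imm@[9:0]=0x3fa (s10→-6) ⇒ $-6
  target = base 0x962a + off 0x08 + 2 + imm -6 = 0x962e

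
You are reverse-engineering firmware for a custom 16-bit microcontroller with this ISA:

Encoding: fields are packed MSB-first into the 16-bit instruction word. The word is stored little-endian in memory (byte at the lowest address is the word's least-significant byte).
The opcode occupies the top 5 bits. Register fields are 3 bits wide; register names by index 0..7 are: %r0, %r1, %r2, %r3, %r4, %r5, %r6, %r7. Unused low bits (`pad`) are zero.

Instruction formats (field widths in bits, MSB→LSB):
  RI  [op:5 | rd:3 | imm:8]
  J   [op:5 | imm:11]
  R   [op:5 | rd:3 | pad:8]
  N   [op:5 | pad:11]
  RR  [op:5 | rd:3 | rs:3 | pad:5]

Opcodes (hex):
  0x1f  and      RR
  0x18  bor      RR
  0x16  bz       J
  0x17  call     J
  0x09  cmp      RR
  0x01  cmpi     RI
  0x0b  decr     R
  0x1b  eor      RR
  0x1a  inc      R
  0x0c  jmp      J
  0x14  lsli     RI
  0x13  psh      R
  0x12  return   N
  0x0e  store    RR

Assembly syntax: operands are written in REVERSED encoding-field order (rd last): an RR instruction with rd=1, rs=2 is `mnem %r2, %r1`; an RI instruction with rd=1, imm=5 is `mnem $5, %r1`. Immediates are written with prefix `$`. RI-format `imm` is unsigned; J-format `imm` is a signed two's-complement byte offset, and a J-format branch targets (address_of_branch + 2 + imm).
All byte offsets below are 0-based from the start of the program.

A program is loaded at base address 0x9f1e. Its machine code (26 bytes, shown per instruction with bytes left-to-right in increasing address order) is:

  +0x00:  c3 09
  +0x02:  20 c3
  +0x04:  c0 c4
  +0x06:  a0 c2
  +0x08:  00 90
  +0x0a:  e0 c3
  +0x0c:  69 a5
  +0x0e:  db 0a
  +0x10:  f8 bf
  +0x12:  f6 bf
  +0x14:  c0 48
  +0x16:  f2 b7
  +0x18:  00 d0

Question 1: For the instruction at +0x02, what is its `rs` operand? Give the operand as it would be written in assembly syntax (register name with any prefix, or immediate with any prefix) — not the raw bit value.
@+02  little-endian(20 c3) = 0xc320
  top 5b → 0x18 → bor [RR]
  rd@[10:8]=0x3 ⇒ %r3
  rs@[7:5]=0x1 ⇒ %r1

%r1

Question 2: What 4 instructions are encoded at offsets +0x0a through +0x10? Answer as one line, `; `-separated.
+0x0a: e0 c3 ⇒ word 0xc3e0 (little)
  top 5b → 0x18 → bor [RR]
  [10:8] rd=3 = %r3
  [7:5] rs=7 = %r7
+0x0c: 69 a5 ⇒ word 0xa569 (little)
  top 5b → 0x14 → lsli [RI]
  [10:8] rd=5 = %r5
  [7:0] imm=105 = $105
+0x0e: db 0a ⇒ word 0x0adb (little)
  top 5b → 0x1 → cmpi [RI]
  [10:8] rd=2 = %r2
  [7:0] imm=219 = $219
+0x10: f8 bf ⇒ word 0xbff8 (little)
  top 5b → 0x17 → call [J]
  [10:0] imm=2040 (s11→-8) = $-8

bor %r7, %r3; lsli $105, %r5; cmpi $219, %r2; call $-8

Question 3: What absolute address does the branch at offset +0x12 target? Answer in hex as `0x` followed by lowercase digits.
0x9f28

off 0x12: read f6 bf as little → 0xbff6
  top 5b → 0x17 → call [J]
  imm@[10:0]=0x7f6 (s11→-10) ⇒ $-10
  target = base 0x9f1e + off 0x12 + 2 + imm -10 = 0x9f28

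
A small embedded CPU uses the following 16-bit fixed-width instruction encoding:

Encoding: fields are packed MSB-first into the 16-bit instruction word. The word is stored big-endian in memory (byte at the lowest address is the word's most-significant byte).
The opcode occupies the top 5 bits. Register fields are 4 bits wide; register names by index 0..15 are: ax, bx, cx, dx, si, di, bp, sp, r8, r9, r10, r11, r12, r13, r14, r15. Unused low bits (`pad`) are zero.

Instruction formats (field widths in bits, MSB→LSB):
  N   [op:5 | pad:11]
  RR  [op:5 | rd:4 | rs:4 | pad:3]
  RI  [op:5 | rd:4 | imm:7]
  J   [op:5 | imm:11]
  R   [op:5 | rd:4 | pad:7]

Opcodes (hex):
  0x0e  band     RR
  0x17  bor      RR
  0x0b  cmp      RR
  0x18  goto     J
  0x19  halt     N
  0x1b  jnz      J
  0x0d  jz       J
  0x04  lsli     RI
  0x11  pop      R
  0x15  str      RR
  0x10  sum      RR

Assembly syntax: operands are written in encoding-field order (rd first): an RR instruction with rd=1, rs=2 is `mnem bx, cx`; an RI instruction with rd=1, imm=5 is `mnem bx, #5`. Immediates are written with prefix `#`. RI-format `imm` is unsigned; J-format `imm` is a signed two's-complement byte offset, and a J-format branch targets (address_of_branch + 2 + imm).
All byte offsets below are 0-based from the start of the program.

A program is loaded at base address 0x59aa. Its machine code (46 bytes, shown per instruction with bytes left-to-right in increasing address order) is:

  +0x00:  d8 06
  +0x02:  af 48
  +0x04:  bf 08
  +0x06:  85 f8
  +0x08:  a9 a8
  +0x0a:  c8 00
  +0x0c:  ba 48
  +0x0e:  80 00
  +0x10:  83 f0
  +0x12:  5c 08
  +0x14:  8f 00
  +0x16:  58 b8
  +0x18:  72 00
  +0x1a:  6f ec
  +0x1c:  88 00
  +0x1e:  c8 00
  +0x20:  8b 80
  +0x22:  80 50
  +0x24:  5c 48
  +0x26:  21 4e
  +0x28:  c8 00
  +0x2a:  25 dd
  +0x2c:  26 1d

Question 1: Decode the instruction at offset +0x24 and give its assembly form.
cmp r8, r9

+0x24: 5c 48 ⇒ word 0x5c48 (big)
  top 5b → 0xb → cmp [RR]
  rd: (w>>7)&0xf=0x8 → r8
  rs: (w>>3)&0xf=0x9 → r9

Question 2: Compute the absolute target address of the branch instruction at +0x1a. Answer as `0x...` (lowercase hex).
+0x1a: 6f ec ⇒ word 0x6fec (big)
  op=0x6fec>>11=0xd ⇒ jz (J)
  imm: (w>>0)&0x7ff=0x7ec (s11→-20) → #-20
  target = base 0x59aa + off 0x1a + 2 + imm -20 = 0x59b2

0x59b2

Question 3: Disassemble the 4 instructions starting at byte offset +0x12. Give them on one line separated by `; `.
+0x12: 5c 08 ⇒ word 0x5c08 (big)
  op=0x5c08>>11=0xb ⇒ cmp (RR)
  rd@[10:7]=0x8 ⇒ r8
  rs@[6:3]=0x1 ⇒ bx
+0x14: 8f 00 ⇒ word 0x8f00 (big)
  op=0x8f00>>11=0x11 ⇒ pop (R)
  rd@[10:7]=0xe ⇒ r14
+0x16: 58 b8 ⇒ word 0x58b8 (big)
  op=0x58b8>>11=0xb ⇒ cmp (RR)
  rd@[10:7]=0x1 ⇒ bx
  rs@[6:3]=0x7 ⇒ sp
+0x18: 72 00 ⇒ word 0x7200 (big)
  op=0x7200>>11=0xe ⇒ band (RR)
  rd@[10:7]=0x4 ⇒ si
  rs@[6:3]=0x0 ⇒ ax

cmp r8, bx; pop r14; cmp bx, sp; band si, ax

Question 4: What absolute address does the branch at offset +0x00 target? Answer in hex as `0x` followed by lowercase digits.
@+00  big-endian(d8 06) = 0xd806
  opcode bits[15:11]=0x1b: jnz/J
  [10:0] imm=6 = #6
  target = base 0x59aa + off 0x00 + 2 + imm 6 = 0x59b2

0x59b2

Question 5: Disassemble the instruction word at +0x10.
sum sp, r14

off 0x10: read 83 f0 as big → 0x83f0
  opcode bits[15:11]=0x10: sum/RR
  rd: (w>>7)&0xf=0x7 → sp
  rs: (w>>3)&0xf=0xe → r14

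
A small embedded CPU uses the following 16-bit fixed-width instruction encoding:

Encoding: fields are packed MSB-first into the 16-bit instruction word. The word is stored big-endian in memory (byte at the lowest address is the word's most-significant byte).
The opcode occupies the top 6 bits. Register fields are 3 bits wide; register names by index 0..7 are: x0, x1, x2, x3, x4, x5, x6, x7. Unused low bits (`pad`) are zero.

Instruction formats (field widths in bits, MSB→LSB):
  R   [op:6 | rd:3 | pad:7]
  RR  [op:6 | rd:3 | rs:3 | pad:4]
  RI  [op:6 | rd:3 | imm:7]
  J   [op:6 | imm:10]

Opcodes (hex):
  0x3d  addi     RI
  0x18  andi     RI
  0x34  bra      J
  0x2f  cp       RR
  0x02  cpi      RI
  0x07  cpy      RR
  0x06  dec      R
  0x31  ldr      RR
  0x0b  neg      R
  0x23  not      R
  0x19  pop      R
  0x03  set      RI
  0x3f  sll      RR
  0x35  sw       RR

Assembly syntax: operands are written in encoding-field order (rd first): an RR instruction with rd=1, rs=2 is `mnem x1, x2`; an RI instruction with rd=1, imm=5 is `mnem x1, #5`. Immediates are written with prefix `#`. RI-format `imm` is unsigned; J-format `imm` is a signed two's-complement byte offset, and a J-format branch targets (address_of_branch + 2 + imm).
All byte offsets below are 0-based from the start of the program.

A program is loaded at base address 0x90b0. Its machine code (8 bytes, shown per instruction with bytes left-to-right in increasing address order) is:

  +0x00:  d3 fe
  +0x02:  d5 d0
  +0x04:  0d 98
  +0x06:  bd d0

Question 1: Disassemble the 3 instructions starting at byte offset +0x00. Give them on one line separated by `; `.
bra #-2; sw x3, x5; set x3, #24

[00] d3 fe → 0xd3fe
  op=0xd3fe>>10=0x34 ⇒ bra (J)
  imm: (w>>0)&0x3ff=0x3fe (s10→-2) → #-2
[02] d5 d0 → 0xd5d0
  op=0xd5d0>>10=0x35 ⇒ sw (RR)
  rd: (w>>7)&0x7=0x3 → x3
  rs: (w>>4)&0x7=0x5 → x5
[04] 0d 98 → 0x0d98
  op=0x0d98>>10=0x3 ⇒ set (RI)
  rd: (w>>7)&0x7=0x3 → x3
  imm: (w>>0)&0x7f=0x18 → #24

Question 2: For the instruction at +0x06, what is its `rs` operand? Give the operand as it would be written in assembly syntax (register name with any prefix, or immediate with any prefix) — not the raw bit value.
x5

off 0x06: read bd d0 as big → 0xbdd0
  op=0xbdd0>>10=0x2f ⇒ cp (RR)
  rd@[9:7]=0x3 ⇒ x3
  rs@[6:4]=0x5 ⇒ x5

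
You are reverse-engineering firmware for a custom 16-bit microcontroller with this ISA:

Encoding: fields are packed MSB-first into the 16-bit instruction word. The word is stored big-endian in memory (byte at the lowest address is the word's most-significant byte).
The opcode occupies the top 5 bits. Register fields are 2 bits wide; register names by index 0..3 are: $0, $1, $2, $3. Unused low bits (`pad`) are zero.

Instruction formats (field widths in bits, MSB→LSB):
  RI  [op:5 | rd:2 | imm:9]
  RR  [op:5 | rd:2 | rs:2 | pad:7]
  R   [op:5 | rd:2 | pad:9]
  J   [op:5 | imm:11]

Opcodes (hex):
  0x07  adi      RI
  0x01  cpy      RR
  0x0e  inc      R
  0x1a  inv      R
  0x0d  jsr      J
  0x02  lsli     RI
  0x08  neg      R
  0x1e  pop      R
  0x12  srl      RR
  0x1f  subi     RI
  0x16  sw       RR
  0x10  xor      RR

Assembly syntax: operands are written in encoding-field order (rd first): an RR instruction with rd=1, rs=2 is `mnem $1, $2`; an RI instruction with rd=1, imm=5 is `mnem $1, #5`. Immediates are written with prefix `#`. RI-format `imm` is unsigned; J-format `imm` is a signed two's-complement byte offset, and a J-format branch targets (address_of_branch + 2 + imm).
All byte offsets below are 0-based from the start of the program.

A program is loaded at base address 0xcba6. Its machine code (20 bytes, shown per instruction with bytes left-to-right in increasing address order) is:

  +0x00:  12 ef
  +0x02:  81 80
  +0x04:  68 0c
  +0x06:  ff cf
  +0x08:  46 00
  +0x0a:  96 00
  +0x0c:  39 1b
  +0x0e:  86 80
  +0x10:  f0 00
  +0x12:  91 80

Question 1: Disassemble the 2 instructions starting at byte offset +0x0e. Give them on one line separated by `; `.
xor $3, $1; pop $0

[0e] 86 80 → 0x8680
  top 5b → 0x10 → xor [RR]
  [10:9] rd=3 = $3
  [8:7] rs=1 = $1
[10] f0 00 → 0xf000
  top 5b → 0x1e → pop [R]
  [10:9] rd=0 = $0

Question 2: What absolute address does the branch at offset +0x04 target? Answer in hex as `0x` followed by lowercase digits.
0xcbb8

off 0x04: read 68 0c as big → 0x680c
  top 5b → 0xd → jsr [J]
  imm: (w>>0)&0x7ff=0xc → #12
  target = base 0xcba6 + off 0x04 + 2 + imm 12 = 0xcbb8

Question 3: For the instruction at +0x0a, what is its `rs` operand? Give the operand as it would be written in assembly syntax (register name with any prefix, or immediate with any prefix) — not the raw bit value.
$0

off 0x0a: read 96 00 as big → 0x9600
  op=0x9600>>11=0x12 ⇒ srl (RR)
  rd@[10:9]=0x3 ⇒ $3
  rs@[8:7]=0x0 ⇒ $0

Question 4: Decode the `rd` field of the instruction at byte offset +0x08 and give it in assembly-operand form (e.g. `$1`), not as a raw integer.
@+08  big-endian(46 00) = 0x4600
  opcode bits[15:11]=0x8: neg/R
  rd@[10:9]=0x3 ⇒ $3

$3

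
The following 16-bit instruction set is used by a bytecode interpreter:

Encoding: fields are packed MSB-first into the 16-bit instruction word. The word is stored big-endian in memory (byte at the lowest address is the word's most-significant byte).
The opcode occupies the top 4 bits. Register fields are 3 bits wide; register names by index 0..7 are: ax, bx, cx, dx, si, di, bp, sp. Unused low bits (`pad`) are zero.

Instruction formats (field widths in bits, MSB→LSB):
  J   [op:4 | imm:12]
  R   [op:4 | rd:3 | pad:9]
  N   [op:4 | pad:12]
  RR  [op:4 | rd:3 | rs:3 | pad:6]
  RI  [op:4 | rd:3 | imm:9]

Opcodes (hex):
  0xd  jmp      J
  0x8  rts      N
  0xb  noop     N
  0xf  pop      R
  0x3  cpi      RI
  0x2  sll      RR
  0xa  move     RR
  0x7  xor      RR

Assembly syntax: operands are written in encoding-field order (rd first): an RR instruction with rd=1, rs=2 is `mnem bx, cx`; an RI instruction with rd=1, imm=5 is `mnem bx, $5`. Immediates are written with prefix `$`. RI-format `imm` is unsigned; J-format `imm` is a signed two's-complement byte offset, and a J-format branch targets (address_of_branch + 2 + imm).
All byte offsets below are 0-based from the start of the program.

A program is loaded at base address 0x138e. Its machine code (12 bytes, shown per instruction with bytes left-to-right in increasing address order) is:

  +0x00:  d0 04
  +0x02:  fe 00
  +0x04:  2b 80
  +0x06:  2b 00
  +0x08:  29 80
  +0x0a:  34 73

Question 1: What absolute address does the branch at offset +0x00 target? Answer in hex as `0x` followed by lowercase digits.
+0x00: d0 04 ⇒ word 0xd004 (big)
  opcode bits[15:12]=0xd: jmp/J
  [11:0] imm=4 = $4
  target = base 0x138e + off 0x00 + 2 + imm 4 = 0x1394

0x1394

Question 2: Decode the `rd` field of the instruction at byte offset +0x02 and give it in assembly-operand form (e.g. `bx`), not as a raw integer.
sp

@+02  big-endian(fe 00) = 0xfe00
  top 4b → 0xf → pop [R]
  rd@[11:9]=0x7 ⇒ sp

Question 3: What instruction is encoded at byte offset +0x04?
sll di, bp

[04] 2b 80 → 0x2b80
  opcode bits[15:12]=0x2: sll/RR
  rd: (w>>9)&0x7=0x5 → di
  rs: (w>>6)&0x7=0x6 → bp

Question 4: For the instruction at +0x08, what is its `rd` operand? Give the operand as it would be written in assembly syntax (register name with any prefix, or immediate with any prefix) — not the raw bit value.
si

off 0x08: read 29 80 as big → 0x2980
  top 4b → 0x2 → sll [RR]
  rd: (w>>9)&0x7=0x4 → si
  rs: (w>>6)&0x7=0x6 → bp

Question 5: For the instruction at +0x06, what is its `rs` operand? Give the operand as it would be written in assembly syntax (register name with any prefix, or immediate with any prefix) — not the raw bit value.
si

+0x06: 2b 00 ⇒ word 0x2b00 (big)
  op=0x2b00>>12=0x2 ⇒ sll (RR)
  rd@[11:9]=0x5 ⇒ di
  rs@[8:6]=0x4 ⇒ si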